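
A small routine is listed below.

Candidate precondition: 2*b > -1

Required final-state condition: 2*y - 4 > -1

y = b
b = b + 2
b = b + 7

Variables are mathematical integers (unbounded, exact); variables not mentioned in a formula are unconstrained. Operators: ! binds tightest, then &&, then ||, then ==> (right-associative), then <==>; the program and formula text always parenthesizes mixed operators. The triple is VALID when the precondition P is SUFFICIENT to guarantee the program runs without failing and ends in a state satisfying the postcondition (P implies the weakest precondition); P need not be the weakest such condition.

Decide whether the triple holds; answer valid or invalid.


Working backward. After the program, the postcondition 2*y - 4 > -1 must hold; in canonical form it is 2*y > 3.
Before b := b + 7: 2*y > 3
Before b := b + 2: 2*y > 3
Before y := b: 2*b > 3
The weakest precondition is 2*b > 3.
Check whether 2*b > -1 implies it.
Countermodel: at the initial state b = 0, the precondition holds but the weakest precondition fails.
Answer: invalid


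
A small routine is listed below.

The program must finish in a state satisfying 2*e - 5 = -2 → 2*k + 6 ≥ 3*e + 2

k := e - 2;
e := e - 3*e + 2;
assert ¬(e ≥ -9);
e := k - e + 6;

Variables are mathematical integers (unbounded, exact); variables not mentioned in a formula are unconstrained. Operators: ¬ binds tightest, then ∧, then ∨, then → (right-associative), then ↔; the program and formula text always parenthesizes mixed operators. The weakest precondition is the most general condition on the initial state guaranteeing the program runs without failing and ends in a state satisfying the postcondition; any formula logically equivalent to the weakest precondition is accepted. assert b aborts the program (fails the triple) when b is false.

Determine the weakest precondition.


Working backward. After the program, the postcondition 2*e - 5 = -2 → 2*k + 6 ≥ 3*e + 2 must hold; in canonical form it is 2*e = 3 → 2*k ≥ 3*e - 4.
Before e := k - e + 6: 2*k = 2*e - 9 → 3*e ≥ k + 14
Before assert ¬(e ≥ -9): (¬(e ≥ -9)) ∧ (2*k = 2*e - 9 → 3*e ≥ k + 14)
Before e := e - 3*e + 2: (¬(2*e ≤ 11)) ∧ (4*e + 2*k = -5 → 6*e + k ≤ -8)
Before k := e - 2: (¬(2*e ≤ 11)) ∧ (6*e = -1 → 7*e ≤ -6)
Answer: WP = (¬(2*e ≤ 11)) ∧ (6*e = -1 → 7*e ≤ -6)


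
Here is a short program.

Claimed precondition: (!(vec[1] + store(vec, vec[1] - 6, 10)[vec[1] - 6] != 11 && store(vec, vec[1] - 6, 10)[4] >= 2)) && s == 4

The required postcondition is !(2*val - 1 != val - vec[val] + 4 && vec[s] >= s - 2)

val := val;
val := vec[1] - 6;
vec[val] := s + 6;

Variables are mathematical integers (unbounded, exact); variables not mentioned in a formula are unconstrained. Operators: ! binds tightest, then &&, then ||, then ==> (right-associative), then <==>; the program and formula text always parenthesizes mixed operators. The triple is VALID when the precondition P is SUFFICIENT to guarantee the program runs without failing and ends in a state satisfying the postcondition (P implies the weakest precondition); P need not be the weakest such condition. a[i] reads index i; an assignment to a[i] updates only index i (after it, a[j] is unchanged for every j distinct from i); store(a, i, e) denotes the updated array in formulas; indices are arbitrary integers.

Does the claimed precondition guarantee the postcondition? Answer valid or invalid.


Working backward. After the program, the postcondition !(2*val - 1 != val - vec[val] + 4 && vec[s] >= s - 2) must hold; in canonical form it is !(vec[val] + val != 5 && vec[s] >= s - 2).
Before vec[val] := s + 6: !(store(vec, val, s + 6)[val] + val != 5 && store(vec, val, s + 6)[s] >= s - 2)
Before val := vec[1] - 6: !(vec[1] + store(vec, vec[1] - 6, s + 6)[vec[1] - 6] != 11 && store(vec, vec[1] - 6, s + 6)[s] >= s - 2)
Before val := val: !(vec[1] + store(vec, vec[1] - 6, s + 6)[vec[1] - 6] != 11 && store(vec, vec[1] - 6, s + 6)[s] >= s - 2)
The weakest precondition is !(vec[1] + store(vec, vec[1] - 6, s + 6)[vec[1] - 6] != 11 && store(vec, vec[1] - 6, s + 6)[s] >= s - 2).
Check whether (!(vec[1] + store(vec, vec[1] - 6, 10)[vec[1] - 6] != 11 && store(vec, vec[1] - 6, 10)[4] >= 2)) && s == 4 implies it.
Every state satisfying the precondition satisfies the weakest precondition: the implication holds.
Answer: valid


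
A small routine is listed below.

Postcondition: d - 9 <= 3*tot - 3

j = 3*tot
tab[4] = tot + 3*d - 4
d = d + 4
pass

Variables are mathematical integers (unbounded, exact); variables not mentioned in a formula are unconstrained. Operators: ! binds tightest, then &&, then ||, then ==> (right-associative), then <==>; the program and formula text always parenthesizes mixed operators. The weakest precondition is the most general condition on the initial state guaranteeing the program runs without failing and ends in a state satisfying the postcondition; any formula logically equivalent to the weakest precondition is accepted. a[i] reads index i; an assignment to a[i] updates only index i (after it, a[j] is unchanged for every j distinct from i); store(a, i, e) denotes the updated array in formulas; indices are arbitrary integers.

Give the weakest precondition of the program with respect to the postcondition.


Working backward. After the program, the postcondition d - 9 <= 3*tot - 3 must hold; in canonical form it is d <= 3*tot + 6.
Before skip: d <= 3*tot + 6
Before d := d + 4: d <= 3*tot + 2
Before tab[4] := tot + 3*d - 4: d <= 3*tot + 2
Before j := 3*tot: d <= 3*tot + 2
Answer: WP = d <= 3*tot + 2


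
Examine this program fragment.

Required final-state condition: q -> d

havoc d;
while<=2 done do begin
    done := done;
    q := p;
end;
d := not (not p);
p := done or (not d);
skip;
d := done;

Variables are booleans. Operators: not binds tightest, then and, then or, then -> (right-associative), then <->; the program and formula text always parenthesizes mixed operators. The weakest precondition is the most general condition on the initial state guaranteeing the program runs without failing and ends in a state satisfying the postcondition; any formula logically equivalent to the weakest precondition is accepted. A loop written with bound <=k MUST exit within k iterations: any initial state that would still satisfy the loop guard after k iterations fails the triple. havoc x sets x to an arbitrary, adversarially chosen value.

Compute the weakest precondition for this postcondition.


Working backward. After the program, q -> d must hold.
Before d := done: q -> done
Before skip: q -> done
Before p := done or (not d): q -> done
Before d := not (not p): q -> done
Before the loop (bound <=2), unroll the exhaustion recursion (WP_0 = exit-now case; WP_j = one more guarded iteration, up to j = 2):
  WP_0: (not done) and (q -> done)
  WP_1: (done -> ((not done) and (p -> done))) and ((not done) -> (q -> done))
  WP_2: (done -> ((done -> ((not done) and (p -> done))) and ((not done) -> (p -> done)))) and ((not done) -> (q -> done))
So before the loop: (done -> ((done -> ((not done) and (p -> done))) and ((not done) -> (p -> done)))) and ((not done) -> (q -> done))
Before havoc d: (done -> ((done -> ((not done) and (p -> done))) and ((not done) -> (p -> done)))) and ((not done) -> (q -> done))
Answer: WP = (done -> ((done -> ((not done) and (p -> done))) and ((not done) -> (p -> done)))) and ((not done) -> (q -> done))


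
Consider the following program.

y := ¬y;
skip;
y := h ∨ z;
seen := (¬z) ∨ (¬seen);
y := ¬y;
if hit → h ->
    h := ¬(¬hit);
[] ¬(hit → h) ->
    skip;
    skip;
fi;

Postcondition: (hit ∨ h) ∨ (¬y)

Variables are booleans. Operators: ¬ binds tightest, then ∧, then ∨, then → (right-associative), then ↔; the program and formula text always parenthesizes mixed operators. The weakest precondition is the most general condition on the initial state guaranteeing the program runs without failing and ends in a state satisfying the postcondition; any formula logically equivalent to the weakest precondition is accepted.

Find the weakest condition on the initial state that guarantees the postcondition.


Working backward. After the program, the postcondition (hit ∨ h) ∨ (¬y) must hold; in canonical form it is hit ∨ h ∨ (¬y).
Then branch requires hit ∨ (¬y); else branch requires hit ∨ h ∨ (¬y).
Before the if: ((hit → h) → (hit ∨ (¬y))) ∧ ((¬(hit → h)) → (hit ∨ h ∨ (¬y)))
Before y := ¬y: ((hit → h) → (hit ∨ y)) ∧ ((¬(hit → h)) → (hit ∨ h ∨ y))
Before seen := (¬z) ∨ (¬seen): ((hit → h) → (hit ∨ y)) ∧ ((¬(hit → h)) → (hit ∨ h ∨ y))
Before y := h ∨ z: ((hit → h) → (hit ∨ h ∨ z)) ∧ ((¬(hit → h)) → (hit ∨ h ∨ z))
Before skip: ((hit → h) → (hit ∨ h ∨ z)) ∧ ((¬(hit → h)) → (hit ∨ h ∨ z))
Before y := ¬y: ((hit → h) → (hit ∨ h ∨ z)) ∧ ((¬(hit → h)) → (hit ∨ h ∨ z))
Answer: WP = ((hit → h) → (hit ∨ h ∨ z)) ∧ ((¬(hit → h)) → (hit ∨ h ∨ z))


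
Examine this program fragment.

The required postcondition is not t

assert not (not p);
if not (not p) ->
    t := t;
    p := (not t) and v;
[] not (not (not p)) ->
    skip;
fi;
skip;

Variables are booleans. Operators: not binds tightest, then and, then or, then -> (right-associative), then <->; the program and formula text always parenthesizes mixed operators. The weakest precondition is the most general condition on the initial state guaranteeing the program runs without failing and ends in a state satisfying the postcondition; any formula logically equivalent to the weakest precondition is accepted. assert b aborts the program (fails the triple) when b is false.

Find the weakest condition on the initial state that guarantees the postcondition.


Working backward. After the program, not t must hold.
Before skip: not t
Then branch requires not t; else branch requires not t.
Before the if: (p -> (not t)) and ((not p) -> (not t))
Before assert not (not p): p and (p -> (not t)) and ((not p) -> (not t))
Answer: WP = p and (p -> (not t)) and ((not p) -> (not t))


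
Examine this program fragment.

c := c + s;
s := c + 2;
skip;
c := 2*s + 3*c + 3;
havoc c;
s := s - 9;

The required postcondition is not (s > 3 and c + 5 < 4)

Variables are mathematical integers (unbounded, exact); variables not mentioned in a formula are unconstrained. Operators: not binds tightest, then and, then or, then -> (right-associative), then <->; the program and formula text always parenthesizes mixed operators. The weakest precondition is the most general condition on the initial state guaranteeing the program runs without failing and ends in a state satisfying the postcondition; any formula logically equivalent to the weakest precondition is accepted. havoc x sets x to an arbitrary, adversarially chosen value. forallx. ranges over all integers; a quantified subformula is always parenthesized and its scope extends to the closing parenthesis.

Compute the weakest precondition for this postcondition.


Working backward. After the program, the postcondition not (s > 3 and c + 5 < 4) must hold; in canonical form it is not (s > 3 and c < -1).
Before s := s - 9: not (s > 12 and c < -1)
Before havoc c: forall c_1. (not (s > 12 and c_1 < -1))
Before c := 2*s + 3*c + 3: forall c_1. (not (s > 12 and c_1 < -1))
Before skip: forall c_1. (not (s > 12 and c_1 < -1))
Before s := c + 2: forall c_1. (not (c > 10 and c_1 < -1))
Before c := c + s: forall c_1. (not (c + s > 10 and c_1 < -1))
Answer: WP = forall c_1. (not (c + s > 10 and c_1 < -1))


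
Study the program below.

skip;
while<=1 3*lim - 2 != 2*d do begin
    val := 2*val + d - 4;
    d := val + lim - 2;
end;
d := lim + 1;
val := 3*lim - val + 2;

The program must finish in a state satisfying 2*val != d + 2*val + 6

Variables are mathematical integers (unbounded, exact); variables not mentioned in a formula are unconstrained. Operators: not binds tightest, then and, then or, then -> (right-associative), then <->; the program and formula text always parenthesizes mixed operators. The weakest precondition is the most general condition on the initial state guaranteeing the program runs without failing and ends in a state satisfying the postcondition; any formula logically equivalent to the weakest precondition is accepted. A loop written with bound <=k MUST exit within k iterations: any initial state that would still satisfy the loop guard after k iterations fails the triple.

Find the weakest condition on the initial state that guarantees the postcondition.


Working backward. After the program, the postcondition 2*val != d + 2*val + 6 must hold; in canonical form it is d != -6.
Before val := 3*lim - val + 2: d != -6
Before d := lim + 1: lim != -7
Before the loop (bound <=1), unroll the exhaustion recursion (WP_0 = exit-now case; WP_j = one more guarded iteration, up to j = 1):
  WP_0: (not (3*lim != 2*d + 2)) and lim != -7
  WP_1: (3*lim != 2*d + 2 -> ((not (lim != 2*d + 4*val - 10)) and lim != -7)) and ((not (3*lim != 2*d + 2)) -> lim != -7)
So before the loop: (3*lim != 2*d + 2 -> ((not (lim != 2*d + 4*val - 10)) and lim != -7)) and ((not (3*lim != 2*d + 2)) -> lim != -7)
Before skip: (3*lim != 2*d + 2 -> ((not (lim != 2*d + 4*val - 10)) and lim != -7)) and ((not (3*lim != 2*d + 2)) -> lim != -7)
Answer: WP = (3*lim != 2*d + 2 -> ((not (lim != 2*d + 4*val - 10)) and lim != -7)) and ((not (3*lim != 2*d + 2)) -> lim != -7)


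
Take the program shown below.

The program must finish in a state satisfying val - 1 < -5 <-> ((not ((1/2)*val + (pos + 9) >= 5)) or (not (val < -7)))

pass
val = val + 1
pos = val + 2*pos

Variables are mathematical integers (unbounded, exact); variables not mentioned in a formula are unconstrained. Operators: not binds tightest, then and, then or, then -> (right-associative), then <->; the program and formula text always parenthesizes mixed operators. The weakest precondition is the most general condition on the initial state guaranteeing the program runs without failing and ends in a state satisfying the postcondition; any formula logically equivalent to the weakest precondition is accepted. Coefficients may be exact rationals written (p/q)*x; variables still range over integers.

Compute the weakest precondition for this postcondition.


Working backward. After the program, the postcondition val - 1 < -5 <-> ((not ((1/2)*val + (pos + 9) >= 5)) or (not (val < -7))) must hold; in canonical form it is val < -4 <-> ((not (pos + (1/2)*val >= -4)) or (not (val < -7))).
Before pos := val + 2*pos: val < -4 <-> ((not (2*pos + (3/2)*val >= -4)) or (not (val < -7)))
Before val := val + 1: val < -5 <-> ((not (2*pos + (3/2)*val >= -11/2)) or (not (val < -8)))
Before skip: val < -5 <-> ((not (2*pos + (3/2)*val >= -11/2)) or (not (val < -8)))
Answer: WP = val < -5 <-> ((not (2*pos + (3/2)*val >= -11/2)) or (not (val < -8)))


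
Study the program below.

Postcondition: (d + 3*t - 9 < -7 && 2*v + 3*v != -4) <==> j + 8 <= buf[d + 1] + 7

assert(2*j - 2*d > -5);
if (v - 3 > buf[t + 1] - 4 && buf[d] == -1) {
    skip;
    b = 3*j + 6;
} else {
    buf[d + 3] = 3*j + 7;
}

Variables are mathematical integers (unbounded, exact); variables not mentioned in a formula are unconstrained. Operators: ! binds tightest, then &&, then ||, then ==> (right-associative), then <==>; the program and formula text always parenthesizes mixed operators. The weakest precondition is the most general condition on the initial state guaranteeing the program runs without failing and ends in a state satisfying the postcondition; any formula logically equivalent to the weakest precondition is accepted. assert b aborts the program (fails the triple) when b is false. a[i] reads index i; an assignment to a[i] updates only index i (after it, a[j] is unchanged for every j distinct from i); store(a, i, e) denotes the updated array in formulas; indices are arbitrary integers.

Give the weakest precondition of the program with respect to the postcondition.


Working backward. After the program, the postcondition (d + 3*t - 9 < -7 && 2*v + 3*v != -4) <==> j + 8 <= buf[d + 1] + 7 must hold; in canonical form it is (d + 3*t < 2 && 5*v != -4) <==> j <= buf[d + 1] - 1.
Then branch requires (d + 3*t < 2 && 5*v != -4) <==> j <= buf[d + 1] - 1; else branch requires (d + 3*t < 2 && 5*v != -4) <==> j <= store(buf, d + 3, 3*j + 7)[d + 1] - 1.
Before the if: ((v > buf[t + 1] - 1 && buf[d] == -1) ==> ((d + 3*t < 2 && 5*v != -4) <==> j <= buf[d + 1] - 1)) && ((!(v > buf[t + 1] - 1 && buf[d] == -1)) ==> ((d + 3*t < 2 && 5*v != -4) <==> j <= store(buf, d + 3, 3*j + 7)[d + 1] - 1))
Before assert 2*j - 2*d > -5: 2*j > 2*d - 5 && ((v > buf[t + 1] - 1 && buf[d] == -1) ==> ((d + 3*t < 2 && 5*v != -4) <==> j <= buf[d + 1] - 1)) && ((!(v > buf[t + 1] - 1 && buf[d] == -1)) ==> ((d + 3*t < 2 && 5*v != -4) <==> j <= store(buf, d + 3, 3*j + 7)[d + 1] - 1))
Answer: WP = 2*j > 2*d - 5 && ((v > buf[t + 1] - 1 && buf[d] == -1) ==> ((d + 3*t < 2 && 5*v != -4) <==> j <= buf[d + 1] - 1)) && ((!(v > buf[t + 1] - 1 && buf[d] == -1)) ==> ((d + 3*t < 2 && 5*v != -4) <==> j <= store(buf, d + 3, 3*j + 7)[d + 1] - 1))


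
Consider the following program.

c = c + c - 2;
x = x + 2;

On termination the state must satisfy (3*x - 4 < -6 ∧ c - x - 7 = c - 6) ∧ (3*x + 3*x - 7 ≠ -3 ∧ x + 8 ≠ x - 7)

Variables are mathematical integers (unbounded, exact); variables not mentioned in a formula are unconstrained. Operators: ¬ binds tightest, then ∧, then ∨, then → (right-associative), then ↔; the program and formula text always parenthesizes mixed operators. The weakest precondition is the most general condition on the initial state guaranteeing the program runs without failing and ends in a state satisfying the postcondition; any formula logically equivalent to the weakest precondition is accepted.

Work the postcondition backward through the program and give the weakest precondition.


Working backward. After the program, the postcondition (3*x - 4 < -6 ∧ c - x - 7 = c - 6) ∧ (3*x + 3*x - 7 ≠ -3 ∧ x + 8 ≠ x - 7) must hold; in canonical form it is 3*x < -2 ∧ x = -1 ∧ 6*x ≠ 4.
Before x := x + 2: 3*x < -8 ∧ x = -3 ∧ 6*x ≠ -8
Before c := c + c - 2: 3*x < -8 ∧ x = -3 ∧ 6*x ≠ -8
Answer: WP = 3*x < -8 ∧ x = -3 ∧ 6*x ≠ -8


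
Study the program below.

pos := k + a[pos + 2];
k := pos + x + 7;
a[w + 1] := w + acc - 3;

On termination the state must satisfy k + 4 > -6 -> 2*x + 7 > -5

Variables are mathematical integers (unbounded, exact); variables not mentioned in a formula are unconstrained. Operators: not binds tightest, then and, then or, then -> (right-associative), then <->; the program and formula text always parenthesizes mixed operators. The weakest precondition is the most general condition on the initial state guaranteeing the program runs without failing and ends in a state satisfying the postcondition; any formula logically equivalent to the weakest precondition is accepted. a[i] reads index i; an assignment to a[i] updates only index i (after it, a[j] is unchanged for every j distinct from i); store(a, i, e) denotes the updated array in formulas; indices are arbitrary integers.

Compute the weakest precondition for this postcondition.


Working backward. After the program, the postcondition k + 4 > -6 -> 2*x + 7 > -5 must hold; in canonical form it is k > -10 -> 2*x > -12.
Before a[w + 1] := w + acc - 3: k > -10 -> 2*x > -12
Before k := pos + x + 7: pos + x > -17 -> 2*x > -12
Before pos := k + a[pos + 2]: a[pos + 2] + k + x > -17 -> 2*x > -12
Answer: WP = a[pos + 2] + k + x > -17 -> 2*x > -12


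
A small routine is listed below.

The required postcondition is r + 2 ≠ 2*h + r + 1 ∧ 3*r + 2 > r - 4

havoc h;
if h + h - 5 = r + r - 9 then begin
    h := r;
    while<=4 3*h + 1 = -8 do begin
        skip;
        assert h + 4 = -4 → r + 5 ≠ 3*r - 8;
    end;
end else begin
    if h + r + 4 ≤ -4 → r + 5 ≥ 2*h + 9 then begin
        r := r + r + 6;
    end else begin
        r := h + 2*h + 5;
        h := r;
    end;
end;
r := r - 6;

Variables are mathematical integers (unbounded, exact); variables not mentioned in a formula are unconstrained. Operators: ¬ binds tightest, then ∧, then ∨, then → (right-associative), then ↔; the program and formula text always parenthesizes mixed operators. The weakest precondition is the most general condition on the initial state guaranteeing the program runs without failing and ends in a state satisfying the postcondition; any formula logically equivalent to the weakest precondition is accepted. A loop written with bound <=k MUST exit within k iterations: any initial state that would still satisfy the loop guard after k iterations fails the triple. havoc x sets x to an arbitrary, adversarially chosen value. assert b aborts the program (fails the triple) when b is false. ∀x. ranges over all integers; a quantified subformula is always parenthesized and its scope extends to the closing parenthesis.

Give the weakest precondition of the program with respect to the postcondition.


Working backward. After the program, the postcondition r + 2 ≠ 2*h + r + 1 ∧ 3*r + 2 > r - 4 must hold; in canonical form it is 2*h ≠ 1 ∧ 2*r > -6.
Before r := r - 6: 2*h ≠ 1 ∧ 2*r > 6
Then branch requires (3*r = -9 → ((r = -8 → 2*r ≠ 13) ∧ (3*r = -9 → ((r = -8 → 2*r ≠ 13) ∧ (3*r = -9 → ((r = -8 → 2*r ≠ 13) ∧ (3*r = -9 → ((r = -8 → 2*r ≠ 13) ∧ (¬(3*r = -9)) ∧ 2*r ≠ 1 ∧ 2*r > 6)) ∧ ((¬(3*r = -9)) → (2*r ≠ 1 ∧ 2*r > 6)))) ∧ ((¬(3*r = -9)) → (2*r ≠ 1 ∧ 2*r > 6)))) ∧ ((¬(3*r = -9)) → (2*r ≠ 1 ∧ 2*r > 6)))) ∧ ((¬(3*r = -9)) → (2*r ≠ 1 ∧ 2*r > 6)); else branch requires ((h + r ≤ -8 → r ≥ 2*h + 4) → (2*h ≠ 1 ∧ 4*r > -6)) ∧ ((¬(h + r ≤ -8 → r ≥ 2*h + 4)) → (6*h ≠ -9 ∧ 6*h > -4)).
Before the if: (2*h = 2*r - 4 → ((3*r = -9 → ((r = -8 → 2*r ≠ 13) ∧ (3*r = -9 → ((r = -8 → 2*r ≠ 13) ∧ (3*r = -9 → ((r = -8 → 2*r ≠ 13) ∧ (3*r = -9 → ((r = -8 → 2*r ≠ 13) ∧ (¬(3*r = -9)) ∧ 2*r ≠ 1 ∧ 2*r > 6)) ∧ ((¬(3*r = -9)) → (2*r ≠ 1 ∧ 2*r > 6)))) ∧ ((¬(3*r = -9)) → (2*r ≠ 1 ∧ 2*r > 6)))) ∧ ((¬(3*r = -9)) → (2*r ≠ 1 ∧ 2*r > 6)))) ∧ ((¬(3*r = -9)) → (2*r ≠ 1 ∧ 2*r > 6)))) ∧ ((¬(2*h = 2*r - 4)) → (((h + r ≤ -8 → r ≥ 2*h + 4) → (2*h ≠ 1 ∧ 4*r > -6)) ∧ ((¬(h + r ≤ -8 → r ≥ 2*h + 4)) → (6*h ≠ -9 ∧ 6*h > -4))))
Before havoc h: ∀h_1. ((2*h_1 = 2*r - 4 → ((3*r = -9 → ((r = -8 → 2*r ≠ 13) ∧ (3*r = -9 → ((r = -8 → 2*r ≠ 13) ∧ (3*r = -9 → ((r = -8 → 2*r ≠ 13) ∧ (3*r = -9 → ((r = -8 → 2*r ≠ 13) ∧ (¬(3*r = -9)) ∧ 2*r ≠ 1 ∧ 2*r > 6)) ∧ ((¬(3*r = -9)) → (2*r ≠ 1 ∧ 2*r > 6)))) ∧ ((¬(3*r = -9)) → (2*r ≠ 1 ∧ 2*r > 6)))) ∧ ((¬(3*r = -9)) → (2*r ≠ 1 ∧ 2*r > 6)))) ∧ ((¬(3*r = -9)) → (2*r ≠ 1 ∧ 2*r > 6)))) ∧ ((¬(2*h_1 = 2*r - 4)) → (((h_1 + r ≤ -8 → r ≥ 2*h_1 + 4) → (2*h_1 ≠ 1 ∧ 4*r > -6)) ∧ ((¬(h_1 + r ≤ -8 → r ≥ 2*h_1 + 4)) → (6*h_1 ≠ -9 ∧ 6*h_1 > -4)))))
Answer: WP = ∀h_1. ((2*h_1 = 2*r - 4 → ((3*r = -9 → ((r = -8 → 2*r ≠ 13) ∧ (3*r = -9 → ((r = -8 → 2*r ≠ 13) ∧ (3*r = -9 → ((r = -8 → 2*r ≠ 13) ∧ (3*r = -9 → ((r = -8 → 2*r ≠ 13) ∧ (¬(3*r = -9)) ∧ 2*r ≠ 1 ∧ 2*r > 6)) ∧ ((¬(3*r = -9)) → (2*r ≠ 1 ∧ 2*r > 6)))) ∧ ((¬(3*r = -9)) → (2*r ≠ 1 ∧ 2*r > 6)))) ∧ ((¬(3*r = -9)) → (2*r ≠ 1 ∧ 2*r > 6)))) ∧ ((¬(3*r = -9)) → (2*r ≠ 1 ∧ 2*r > 6)))) ∧ ((¬(2*h_1 = 2*r - 4)) → (((h_1 + r ≤ -8 → r ≥ 2*h_1 + 4) → (2*h_1 ≠ 1 ∧ 4*r > -6)) ∧ ((¬(h_1 + r ≤ -8 → r ≥ 2*h_1 + 4)) → (6*h_1 ≠ -9 ∧ 6*h_1 > -4)))))


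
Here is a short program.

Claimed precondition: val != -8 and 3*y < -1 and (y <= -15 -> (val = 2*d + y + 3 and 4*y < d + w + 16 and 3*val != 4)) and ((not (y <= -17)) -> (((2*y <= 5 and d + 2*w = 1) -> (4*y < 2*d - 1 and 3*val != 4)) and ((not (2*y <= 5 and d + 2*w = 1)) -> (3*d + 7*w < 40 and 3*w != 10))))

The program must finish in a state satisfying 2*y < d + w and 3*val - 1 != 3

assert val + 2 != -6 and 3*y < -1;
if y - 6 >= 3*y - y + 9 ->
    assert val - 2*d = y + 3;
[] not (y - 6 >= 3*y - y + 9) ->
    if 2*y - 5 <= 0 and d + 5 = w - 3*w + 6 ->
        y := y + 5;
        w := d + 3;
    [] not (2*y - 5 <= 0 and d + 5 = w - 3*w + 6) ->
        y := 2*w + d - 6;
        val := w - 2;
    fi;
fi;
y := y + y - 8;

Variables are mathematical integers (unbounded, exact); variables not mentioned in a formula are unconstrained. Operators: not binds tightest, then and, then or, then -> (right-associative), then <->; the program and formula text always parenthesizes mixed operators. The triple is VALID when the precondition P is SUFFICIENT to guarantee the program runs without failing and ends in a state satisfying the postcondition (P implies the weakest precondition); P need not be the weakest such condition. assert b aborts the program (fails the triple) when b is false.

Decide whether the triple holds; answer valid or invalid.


Working backward. After the program, the postcondition 2*y < d + w and 3*val - 1 != 3 must hold; in canonical form it is 2*y < d + w and 3*val != 4.
Before y := y + y - 8: 4*y < d + w + 16 and 3*val != 4
Then branch requires val = 2*d + y + 3 and 4*y < d + w + 16 and 3*val != 4; else branch requires ((2*y <= 5 and d + 2*w = 1) -> (4*y < 2*d - 1 and 3*val != 4)) and ((not (2*y <= 5 and d + 2*w = 1)) -> (3*d + 7*w < 40 and 3*w != 10)).
Before the if: (y <= -15 -> (val = 2*d + y + 3 and 4*y < d + w + 16 and 3*val != 4)) and ((not (y <= -15)) -> (((2*y <= 5 and d + 2*w = 1) -> (4*y < 2*d - 1 and 3*val != 4)) and ((not (2*y <= 5 and d + 2*w = 1)) -> (3*d + 7*w < 40 and 3*w != 10))))
Before assert val + 2 != -6 and 3*y < -1: val != -8 and 3*y < -1 and (y <= -15 -> (val = 2*d + y + 3 and 4*y < d + w + 16 and 3*val != 4)) and ((not (y <= -15)) -> (((2*y <= 5 and d + 2*w = 1) -> (4*y < 2*d - 1 and 3*val != 4)) and ((not (2*y <= 5 and d + 2*w = 1)) -> (3*d + 7*w < 40 and 3*w != 10))))
The weakest precondition is val != -8 and 3*y < -1 and (y <= -15 -> (val = 2*d + y + 3 and 4*y < d + w + 16 and 3*val != 4)) and ((not (y <= -15)) -> (((2*y <= 5 and d + 2*w = 1) -> (4*y < 2*d - 1 and 3*val != 4)) and ((not (2*y <= 5 and d + 2*w = 1)) -> (3*d + 7*w < 40 and 3*w != 10)))).
Check whether val != -8 and 3*y < -1 and (y <= -15 -> (val = 2*d + y + 3 and 4*y < d + w + 16 and 3*val != 4)) and ((not (y <= -17)) -> (((2*y <= 5 and d + 2*w = 1) -> (4*y < 2*d - 1 and 3*val != 4)) and ((not (2*y <= 5 and d + 2*w = 1)) -> (3*d + 7*w < 40 and 3*w != 10)))) implies it.
Every state satisfying the precondition satisfies the weakest precondition: the implication holds.
Answer: valid


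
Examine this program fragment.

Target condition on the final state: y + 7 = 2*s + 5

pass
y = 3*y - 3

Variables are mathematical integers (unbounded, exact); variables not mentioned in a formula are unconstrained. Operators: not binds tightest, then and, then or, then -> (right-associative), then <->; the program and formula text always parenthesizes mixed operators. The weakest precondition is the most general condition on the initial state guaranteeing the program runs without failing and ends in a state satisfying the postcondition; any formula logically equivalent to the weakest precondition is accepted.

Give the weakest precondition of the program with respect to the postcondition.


Working backward. After the program, the postcondition y + 7 = 2*s + 5 must hold; in canonical form it is y = 2*s - 2.
Before y := 3*y - 3: 3*y = 2*s + 1
Before skip: 3*y = 2*s + 1
Answer: WP = 3*y = 2*s + 1


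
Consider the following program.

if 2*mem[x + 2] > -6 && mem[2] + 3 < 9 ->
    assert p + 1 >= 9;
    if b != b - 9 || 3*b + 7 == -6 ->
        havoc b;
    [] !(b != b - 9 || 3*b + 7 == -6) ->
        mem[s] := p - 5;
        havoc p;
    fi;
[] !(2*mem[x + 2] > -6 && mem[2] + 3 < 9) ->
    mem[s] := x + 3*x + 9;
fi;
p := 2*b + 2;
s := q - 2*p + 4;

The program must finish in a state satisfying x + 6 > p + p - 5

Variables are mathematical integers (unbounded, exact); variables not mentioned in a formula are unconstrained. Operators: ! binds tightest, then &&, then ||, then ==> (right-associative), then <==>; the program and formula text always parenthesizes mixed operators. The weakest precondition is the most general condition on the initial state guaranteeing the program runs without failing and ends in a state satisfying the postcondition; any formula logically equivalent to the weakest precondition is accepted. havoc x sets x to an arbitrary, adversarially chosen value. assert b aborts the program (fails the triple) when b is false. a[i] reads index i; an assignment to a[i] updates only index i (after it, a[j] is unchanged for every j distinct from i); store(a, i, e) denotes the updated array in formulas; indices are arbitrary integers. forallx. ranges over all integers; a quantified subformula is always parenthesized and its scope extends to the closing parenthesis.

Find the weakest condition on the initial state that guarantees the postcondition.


Working backward. After the program, the postcondition x + 6 > p + p - 5 must hold; in canonical form it is x > 2*p - 11.
Before s := q - 2*p + 4: x > 2*p - 11
Before p := 2*b + 2: x > 4*b - 7
Then branch requires p >= 8 && (forall b_1. x > 4*b_1 - 7); else branch requires x > 4*b - 7.
Before the if: ((2*mem[x + 2] > -6 && mem[2] < 6) ==> (p >= 8 && (forall b_1. x > 4*b_1 - 7))) && ((!(2*mem[x + 2] > -6 && mem[2] < 6)) ==> x > 4*b - 7)
Answer: WP = ((2*mem[x + 2] > -6 && mem[2] < 6) ==> (p >= 8 && (forall b_1. x > 4*b_1 - 7))) && ((!(2*mem[x + 2] > -6 && mem[2] < 6)) ==> x > 4*b - 7)


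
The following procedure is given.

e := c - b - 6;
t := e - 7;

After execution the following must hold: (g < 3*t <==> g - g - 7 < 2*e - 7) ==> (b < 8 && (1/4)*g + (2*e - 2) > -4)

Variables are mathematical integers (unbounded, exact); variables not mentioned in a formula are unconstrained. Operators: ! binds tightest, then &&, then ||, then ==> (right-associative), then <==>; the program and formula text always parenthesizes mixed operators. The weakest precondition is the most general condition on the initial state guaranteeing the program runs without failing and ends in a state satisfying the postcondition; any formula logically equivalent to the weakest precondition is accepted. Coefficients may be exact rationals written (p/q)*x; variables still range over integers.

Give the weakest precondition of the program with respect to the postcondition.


Working backward. After the program, the postcondition (g < 3*t <==> g - g - 7 < 2*e - 7) ==> (b < 8 && (1/4)*g + (2*e - 2) > -4) must hold; in canonical form it is (g < 3*t <==> 2*e > 0) ==> (b < 8 && 2*e + (1/4)*g > -2).
Before t := e - 7: (g < 3*e - 21 <==> 2*e > 0) ==> (b < 8 && 2*e + (1/4)*g > -2)
Before e := c - b - 6: (3*b + g < 3*c - 39 <==> 2*c > 2*b + 12) ==> (b < 8 && 2*c + (1/4)*g > 2*b + 10)
Answer: WP = (3*b + g < 3*c - 39 <==> 2*c > 2*b + 12) ==> (b < 8 && 2*c + (1/4)*g > 2*b + 10)


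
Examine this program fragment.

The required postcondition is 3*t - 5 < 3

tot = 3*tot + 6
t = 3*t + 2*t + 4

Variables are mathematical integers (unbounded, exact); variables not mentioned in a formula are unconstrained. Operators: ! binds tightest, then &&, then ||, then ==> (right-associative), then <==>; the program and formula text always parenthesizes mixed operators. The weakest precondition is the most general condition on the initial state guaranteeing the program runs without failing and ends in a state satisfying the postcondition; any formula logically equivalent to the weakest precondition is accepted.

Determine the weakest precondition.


Working backward. After the program, the postcondition 3*t - 5 < 3 must hold; in canonical form it is 3*t < 8.
Before t := 3*t + 2*t + 4: 15*t < -4
Before tot := 3*tot + 6: 15*t < -4
Answer: WP = 15*t < -4


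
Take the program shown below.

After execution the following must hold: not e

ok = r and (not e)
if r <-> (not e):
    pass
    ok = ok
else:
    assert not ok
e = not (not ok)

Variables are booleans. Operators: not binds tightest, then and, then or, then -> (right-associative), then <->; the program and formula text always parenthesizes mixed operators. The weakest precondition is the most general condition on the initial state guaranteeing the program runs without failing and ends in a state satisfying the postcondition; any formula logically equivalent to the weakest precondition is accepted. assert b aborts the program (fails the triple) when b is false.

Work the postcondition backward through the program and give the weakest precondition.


Working backward. After the program, not e must hold.
Before e := not (not ok): not ok
Then branch requires not ok; else branch requires not ok.
Before the if: ((r <-> (not e)) -> (not ok)) and ((not (r <-> (not e))) -> (not ok))
Before ok := r and (not e): ((r <-> (not e)) -> (not (r and (not e)))) and ((not (r <-> (not e))) -> (not (r and (not e))))
Answer: WP = ((r <-> (not e)) -> (not (r and (not e)))) and ((not (r <-> (not e))) -> (not (r and (not e))))


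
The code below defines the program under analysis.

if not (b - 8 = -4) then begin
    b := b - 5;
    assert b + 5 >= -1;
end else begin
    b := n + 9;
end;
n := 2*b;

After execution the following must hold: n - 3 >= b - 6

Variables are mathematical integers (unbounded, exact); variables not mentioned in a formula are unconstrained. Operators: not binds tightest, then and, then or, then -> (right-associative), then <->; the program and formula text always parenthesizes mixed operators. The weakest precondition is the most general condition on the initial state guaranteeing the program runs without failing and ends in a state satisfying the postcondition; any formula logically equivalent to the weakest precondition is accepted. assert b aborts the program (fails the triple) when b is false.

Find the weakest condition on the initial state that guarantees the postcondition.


Working backward. After the program, the postcondition n - 3 >= b - 6 must hold; in canonical form it is n >= b - 3.
Before n := 2*b: b >= -3
Then branch requires b >= -1 and b >= 2; else branch requires n >= -12.
Before the if: ((not (b = 4)) -> (b >= -1 and b >= 2)) and (b = 4 -> n >= -12)
Answer: WP = ((not (b = 4)) -> (b >= -1 and b >= 2)) and (b = 4 -> n >= -12)


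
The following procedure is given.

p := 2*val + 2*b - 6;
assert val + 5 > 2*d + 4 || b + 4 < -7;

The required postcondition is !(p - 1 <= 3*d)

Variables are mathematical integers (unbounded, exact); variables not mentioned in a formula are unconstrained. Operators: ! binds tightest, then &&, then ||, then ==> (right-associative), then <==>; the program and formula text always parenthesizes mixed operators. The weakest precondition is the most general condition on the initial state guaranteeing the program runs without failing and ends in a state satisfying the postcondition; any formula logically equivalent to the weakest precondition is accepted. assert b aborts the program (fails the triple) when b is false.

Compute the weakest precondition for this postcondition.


Working backward. After the program, the postcondition !(p - 1 <= 3*d) must hold; in canonical form it is !(p <= 3*d + 1).
Before assert val + 5 > 2*d + 4 || b + 4 < -7: (val > 2*d - 1 || b < -11) && (!(p <= 3*d + 1))
Before p := 2*val + 2*b - 6: (val > 2*d - 1 || b < -11) && (!(2*b + 2*val <= 3*d + 7))
Answer: WP = (val > 2*d - 1 || b < -11) && (!(2*b + 2*val <= 3*d + 7))


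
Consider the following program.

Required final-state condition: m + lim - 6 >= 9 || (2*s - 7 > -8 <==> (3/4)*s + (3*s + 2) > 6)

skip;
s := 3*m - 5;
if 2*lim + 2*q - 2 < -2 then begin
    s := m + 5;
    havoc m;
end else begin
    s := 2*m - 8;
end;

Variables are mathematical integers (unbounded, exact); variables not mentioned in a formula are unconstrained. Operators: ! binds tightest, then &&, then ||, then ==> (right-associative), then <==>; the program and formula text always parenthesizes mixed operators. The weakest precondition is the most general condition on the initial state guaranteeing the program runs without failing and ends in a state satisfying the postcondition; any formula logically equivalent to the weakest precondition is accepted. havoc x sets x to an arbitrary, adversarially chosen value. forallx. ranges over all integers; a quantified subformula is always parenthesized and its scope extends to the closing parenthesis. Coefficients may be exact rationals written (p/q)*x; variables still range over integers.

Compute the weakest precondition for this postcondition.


Working backward. After the program, the postcondition m + lim - 6 >= 9 || (2*s - 7 > -8 <==> (3/4)*s + (3*s + 2) > 6) must hold; in canonical form it is lim + m >= 15 || (2*s > -1 <==> (15/4)*s > 4).
Then branch requires forall m_1. (lim + m_1 >= 15 || (2*m > -11 <==> (15/4)*m > -59/4)); else branch requires lim + m >= 15 || (4*m > 15 <==> (15/2)*m > 34).
Before the if: (2*lim + 2*q < 0 ==> (forall m_1. (lim + m_1 >= 15 || (2*m > -11 <==> (15/4)*m > -59/4)))) && ((!(2*lim + 2*q < 0)) ==> (lim + m >= 15 || (4*m > 15 <==> (15/2)*m > 34)))
Before s := 3*m - 5: (2*lim + 2*q < 0 ==> (forall m_1. (lim + m_1 >= 15 || (2*m > -11 <==> (15/4)*m > -59/4)))) && ((!(2*lim + 2*q < 0)) ==> (lim + m >= 15 || (4*m > 15 <==> (15/2)*m > 34)))
Before skip: (2*lim + 2*q < 0 ==> (forall m_1. (lim + m_1 >= 15 || (2*m > -11 <==> (15/4)*m > -59/4)))) && ((!(2*lim + 2*q < 0)) ==> (lim + m >= 15 || (4*m > 15 <==> (15/2)*m > 34)))
Answer: WP = (2*lim + 2*q < 0 ==> (forall m_1. (lim + m_1 >= 15 || (2*m > -11 <==> (15/4)*m > -59/4)))) && ((!(2*lim + 2*q < 0)) ==> (lim + m >= 15 || (4*m > 15 <==> (15/2)*m > 34)))


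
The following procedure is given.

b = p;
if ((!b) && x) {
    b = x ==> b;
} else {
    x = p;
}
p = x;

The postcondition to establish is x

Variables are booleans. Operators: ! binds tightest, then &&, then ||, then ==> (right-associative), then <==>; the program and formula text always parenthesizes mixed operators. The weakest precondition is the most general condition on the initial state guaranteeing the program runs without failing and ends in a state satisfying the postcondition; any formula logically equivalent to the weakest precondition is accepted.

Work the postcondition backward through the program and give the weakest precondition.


Working backward. After the program, x must hold.
Before p := x: x
Then branch requires x; else branch requires p.
Before the if: (((!b) && x) ==> x) && ((!((!b) && x)) ==> p)
Before b := p: (((!p) && x) ==> x) && ((!((!p) && x)) ==> p)
Answer: WP = (((!p) && x) ==> x) && ((!((!p) && x)) ==> p)


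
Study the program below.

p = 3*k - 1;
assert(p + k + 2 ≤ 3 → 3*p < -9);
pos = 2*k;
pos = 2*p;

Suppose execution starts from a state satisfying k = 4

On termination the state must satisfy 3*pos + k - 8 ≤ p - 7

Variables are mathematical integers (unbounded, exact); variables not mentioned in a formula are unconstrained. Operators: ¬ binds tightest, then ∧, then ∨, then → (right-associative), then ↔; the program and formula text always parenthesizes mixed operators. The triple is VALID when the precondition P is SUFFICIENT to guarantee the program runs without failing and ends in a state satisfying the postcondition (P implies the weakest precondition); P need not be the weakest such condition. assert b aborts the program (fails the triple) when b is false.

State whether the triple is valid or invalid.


Working backward. After the program, the postcondition 3*pos + k - 8 ≤ p - 7 must hold; in canonical form it is k + 3*pos ≤ p + 1.
Before pos := 2*p: k + 5*p ≤ 1
Before pos := 2*k: k + 5*p ≤ 1
Before assert p + k + 2 ≤ 3 → 3*p < -9: (k + p ≤ 1 → 3*p < -9) ∧ k + 5*p ≤ 1
Before p := 3*k - 1: (4*k ≤ 2 → 9*k < -6) ∧ 16*k ≤ 6
The weakest precondition is (4*k ≤ 2 → 9*k < -6) ∧ 16*k ≤ 6.
Check whether k = 4 implies it.
Countermodel: at the initial state k = 4, the precondition holds but the weakest precondition fails.
Answer: invalid


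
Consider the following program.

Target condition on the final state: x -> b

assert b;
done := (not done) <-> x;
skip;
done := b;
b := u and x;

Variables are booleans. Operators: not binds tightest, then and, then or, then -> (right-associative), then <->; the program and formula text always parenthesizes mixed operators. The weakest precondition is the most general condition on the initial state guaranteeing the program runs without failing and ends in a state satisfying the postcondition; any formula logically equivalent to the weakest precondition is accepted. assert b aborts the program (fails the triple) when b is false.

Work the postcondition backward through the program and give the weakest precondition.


Working backward. After the program, x -> b must hold.
Before b := u and x: x -> (u and x)
Before done := b: x -> (u and x)
Before skip: x -> (u and x)
Before done := (not done) <-> x: x -> (u and x)
Before assert b: b and (x -> (u and x))
Answer: WP = b and (x -> (u and x))
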